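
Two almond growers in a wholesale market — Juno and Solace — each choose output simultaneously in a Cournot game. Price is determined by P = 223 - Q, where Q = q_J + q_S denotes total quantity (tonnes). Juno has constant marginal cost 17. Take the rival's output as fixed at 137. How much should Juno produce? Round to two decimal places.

With the rival's output fixed at 137, Juno's profit is π_J = (223 - 137 - q_J)q_J - (17q_J) = (86 - q_J)q_J - (17q_J).
∂π_J/∂q_J = 69 - 2q_J = 0, so q_J = 69/2.

34.50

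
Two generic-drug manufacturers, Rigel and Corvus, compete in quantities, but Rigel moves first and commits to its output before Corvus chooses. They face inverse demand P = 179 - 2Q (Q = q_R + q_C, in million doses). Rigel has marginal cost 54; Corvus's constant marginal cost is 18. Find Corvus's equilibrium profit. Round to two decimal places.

The follower Corvus best-responds to any q_R: π_C = (179 - 2Q)q_C - 18q_C.
Setting the follower's marginal profit to zero, 161 - 2q_R - 4q_C = 0, i.e. q_C = (161 - 2q_R)/4.
The leader anticipates this reaction. Substituting into P = 179 - 2Q gives P = 197/2 - q_R, so π_R = (197/2 - q_R)q_R - 54q_R.
Leader FOC: 89/2 - 2q_R = 0, so q_R = 89/4.
Then q_C = (161 - 2·(89/4))/4 = 233/8.
Price P = 179 - 2·(411/8) = 305/4.
Corvus's profit: (305/4 - 18)·(233/8) = 1696.5313.

1696.53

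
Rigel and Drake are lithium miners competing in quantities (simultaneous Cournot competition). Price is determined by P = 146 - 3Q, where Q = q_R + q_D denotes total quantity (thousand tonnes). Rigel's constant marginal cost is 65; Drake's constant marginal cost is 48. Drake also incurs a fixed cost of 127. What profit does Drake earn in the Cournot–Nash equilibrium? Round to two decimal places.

362.81

Rigel's profit: π_R = (146 - 3Q)q_R - (65q_R). Setting ∂π_R/∂q_R = 0: 81 - 6q_R - 3(q_D) = 0.
Drake's profit: π_D = (146 - 3Q)q_D - (48q_D). Setting ∂π_D/∂q_D = 0: 98 - 6q_D - 3(q_R) = 0.
So q_R = (81 - 3q_D)/6 and q_D = (98 - 3q_R)/6.
Solving the pair: q_R = 64/9, q_D = 115/9.
Price P = 146 - 3·(179/9) = 259/3.
Drake's profit: (259/3 - 48)·(115/9) - 127 = 362.8148.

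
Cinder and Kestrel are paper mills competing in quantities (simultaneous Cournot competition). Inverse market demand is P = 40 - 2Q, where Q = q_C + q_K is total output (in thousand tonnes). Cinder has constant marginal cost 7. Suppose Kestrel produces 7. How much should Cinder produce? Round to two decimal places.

4.75

With the rival's output fixed at 7, Cinder's profit is π_C = (40 - 2·7 - 2q_C)q_C - (7q_C) = (26 - 2q_C)q_C - (7q_C).
∂π_C/∂q_C = 19 - 4q_C = 0, so q_C = 19/4.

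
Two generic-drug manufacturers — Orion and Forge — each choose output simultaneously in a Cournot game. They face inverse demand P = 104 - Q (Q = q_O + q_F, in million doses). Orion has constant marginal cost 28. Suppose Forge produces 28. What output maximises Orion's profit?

With the rival's output fixed at 28, Orion's profit is π_O = (104 - 28 - q_O)q_O - (28q_O) = (76 - q_O)q_O - (28q_O).
∂π_O/∂q_O = 48 - 2q_O = 0, so q_O = 24.

24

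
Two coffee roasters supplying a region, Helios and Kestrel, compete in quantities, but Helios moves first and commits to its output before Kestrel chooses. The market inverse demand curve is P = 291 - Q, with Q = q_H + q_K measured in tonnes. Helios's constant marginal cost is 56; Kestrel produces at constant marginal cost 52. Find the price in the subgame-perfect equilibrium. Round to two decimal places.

The follower Kestrel best-responds to any q_H: π_K = (291 - Q)q_K - 52q_K.
Follower FOC: 239 - q_H - 2q_K = 0, so q_K(q_H) = (239 - q_H)/2.
The leader anticipates this reaction. Substituting into P = 291 - Q gives P = 343/2 - (1/2)q_H, so π_H = (343/2 - (1/2)q_H)q_H - 56q_H.
Leader FOC: 231/2 - q_H = 0, so q_H = 231/2.
Then q_K = (239 - 231/2)/2 = 247/4.
Total output Q = 709/4, so price P = 291 - 709/4 = 455/4.

113.75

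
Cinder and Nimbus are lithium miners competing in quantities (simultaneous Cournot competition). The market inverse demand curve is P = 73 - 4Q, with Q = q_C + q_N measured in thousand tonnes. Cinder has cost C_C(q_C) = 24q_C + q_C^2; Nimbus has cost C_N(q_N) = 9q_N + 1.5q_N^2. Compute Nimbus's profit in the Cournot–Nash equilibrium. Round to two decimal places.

Cinder's profit: π_C = (73 - 4Q)q_C - (24q_C + q_C²). Setting ∂π_C/∂q_C = 0: 49 - 10q_C - 4(q_N) = 0.
Nimbus's profit: π_N = (73 - 4Q)q_N - (9q_N + (3/2)q_N²). Setting ∂π_N/∂q_N = 0: 64 - 11q_N - 4(q_C) = 0.
So q_C = (49 - 4q_N)/10 and q_N = (64 - 4q_C)/11.
Solving the pair: q_C = 283/94, q_N = 222/47.
Price P = 73 - 4·(727/94) = 1977/47.
Nimbus's profit: (1977/47)·(222/47) - 9·(222/47) - (3/2)(222/47)² = 122.7080.

122.71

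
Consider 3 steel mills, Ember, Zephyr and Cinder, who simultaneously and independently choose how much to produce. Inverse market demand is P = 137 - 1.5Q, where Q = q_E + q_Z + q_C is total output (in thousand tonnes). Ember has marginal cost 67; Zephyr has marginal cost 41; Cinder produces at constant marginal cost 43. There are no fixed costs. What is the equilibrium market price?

Ember's profit: π_E = (137 - 1.5Q)q_E - (67q_E). Setting ∂π_E/∂q_E = 0: 70 - 3q_E - (3/2)(q_Z + q_C) = 0.
Zephyr's first-order condition: 96 - 3q_Z - (3/2)(q_E + q_C) = 0.
Cinder's first-order condition: 94 - 3q_C - (3/2)(q_E + q_Z) = 0.
Summing all 3 equations gives 260 − 6Q = 0, hence Q = 130/3.
Back-substituting: q_E = (70 − 65)/(3/2) = 10/3, q_Z = (96 − 65)/(3/2) = 62/3, q_C = (94 − 65)/(3/2) = 58/3.
Total output Q = 130/3, so price P = 137 - (3/2)·(130/3) = 72.

72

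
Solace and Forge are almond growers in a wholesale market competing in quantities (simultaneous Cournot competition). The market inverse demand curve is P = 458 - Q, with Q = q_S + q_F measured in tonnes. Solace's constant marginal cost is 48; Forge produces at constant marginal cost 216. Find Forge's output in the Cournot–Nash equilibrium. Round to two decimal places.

Solace's profit: π_S = (458 - Q)q_S - (48q_S). Setting ∂π_S/∂q_S = 0: 410 - 2q_S - (q_F) = 0.
Forge's profit: π_F = (458 - Q)q_F - (216q_F). Setting ∂π_F/∂q_F = 0: 242 - 2q_F - (q_S) = 0.
Rearranging gives the reaction functions q_S = (410 - q_F)/2 and q_F = (242 - q_S)/2.
Solving the pair: q_S = 578/3, q_F = 74/3.

24.67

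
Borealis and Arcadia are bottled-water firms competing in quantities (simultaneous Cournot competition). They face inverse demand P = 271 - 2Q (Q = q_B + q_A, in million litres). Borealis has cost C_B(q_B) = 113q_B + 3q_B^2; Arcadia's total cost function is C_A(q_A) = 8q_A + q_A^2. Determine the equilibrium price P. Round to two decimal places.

173.29

Borealis's profit: π_B = (271 - 2Q)q_B - (113q_B + 3q_B²). Setting ∂π_B/∂q_B = 0: 158 - 10q_B - 2(q_A) = 0.
Arcadia's first-order condition: 263 - 6q_A - 2(q_B) = 0.
So q_B = (158 - 2q_A)/10 and q_A = (263 - 2q_B)/6.
Substituting one into the other gives q_B = 211/28 and q_A = 1157/28.
Total output Q = 342/7, so price P = 271 - 2·(342/7) = 1213/7.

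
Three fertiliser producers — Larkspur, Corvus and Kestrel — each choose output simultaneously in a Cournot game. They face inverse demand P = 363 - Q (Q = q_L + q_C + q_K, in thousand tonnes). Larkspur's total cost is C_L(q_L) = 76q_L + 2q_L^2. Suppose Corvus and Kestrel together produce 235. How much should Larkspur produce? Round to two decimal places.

8.67

With rivals' combined output fixed at 235, Larkspur's profit is π_L = (363 - 235 - q_L)q_L - (76q_L + 2q_L²) = (128 - q_L)q_L - (76q_L + 2q_L²).
∂π_L/∂q_L = 52 - 6q_L = 0, so q_L = 26/3.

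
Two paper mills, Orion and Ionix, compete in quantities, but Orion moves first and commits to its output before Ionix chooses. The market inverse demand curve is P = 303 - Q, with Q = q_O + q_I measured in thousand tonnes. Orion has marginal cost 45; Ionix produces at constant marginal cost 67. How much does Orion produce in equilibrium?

Solve by backward induction. Given q_O, the follower Ionix maximises π_I = (303 - q_O - q_I)q_I - 67q_I.
Setting the follower's marginal profit to zero, 236 - q_O - 2q_I = 0, i.e. q_I = (236 - q_O)/2.
The leader anticipates this reaction. Substituting into P = 303 - Q gives P = 185 - (1/2)q_O, so π_O = (185 - (1/2)q_O)q_O - 45q_O.
The leader's first-order condition 140 - q_O = 0 yields q_O = 140.
Then q_I = (236 - 140)/2 = 48.

140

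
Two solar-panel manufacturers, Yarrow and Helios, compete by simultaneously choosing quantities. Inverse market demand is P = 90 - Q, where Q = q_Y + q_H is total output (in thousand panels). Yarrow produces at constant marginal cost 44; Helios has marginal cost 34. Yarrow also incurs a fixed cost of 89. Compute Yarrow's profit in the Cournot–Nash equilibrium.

Yarrow's profit: π_Y = (90 - Q)q_Y - (44q_Y). Setting ∂π_Y/∂q_Y = 0: 46 - 2q_Y - (q_H) = 0.
Helios's profit: π_H = (90 - Q)q_H - (34q_H). Setting ∂π_H/∂q_H = 0: 56 - 2q_H - (q_Y) = 0.
Rearranging gives the reaction functions q_Y = (46 - q_H)/2 and q_H = (56 - q_Y)/2.
Solving the pair: q_Y = 12, q_H = 22.
Price P = 90 - 34 = 56.
Yarrow's profit: (56 - 44)·12 - 89 = 55.

55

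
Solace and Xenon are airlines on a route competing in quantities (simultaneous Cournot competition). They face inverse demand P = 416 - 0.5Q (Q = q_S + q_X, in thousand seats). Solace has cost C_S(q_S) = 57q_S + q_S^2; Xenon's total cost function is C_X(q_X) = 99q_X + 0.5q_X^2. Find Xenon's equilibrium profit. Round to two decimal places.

18002.64

Solace's profit: π_S = (416 - 0.5Q)q_S - (57q_S + q_S²). Setting ∂π_S/∂q_S = 0: 359 - 3q_S - (1/2)(q_X) = 0.
Xenon's first-order condition: 317 - 2q_X - (1/2)(q_S) = 0.
So q_S = (359 - (1/2)q_X)/3 and q_X = (317 - (1/2)q_S)/2.
Solving the pair: q_S = 97.3043, q_X = 134.1739.
Price P = 416 - (1/2)·231.4783 = 300.2609.
Xenon's profit: 300.2609·134.1739 - 99·134.1739 - (1/2)·134.1739² = 18002.6389.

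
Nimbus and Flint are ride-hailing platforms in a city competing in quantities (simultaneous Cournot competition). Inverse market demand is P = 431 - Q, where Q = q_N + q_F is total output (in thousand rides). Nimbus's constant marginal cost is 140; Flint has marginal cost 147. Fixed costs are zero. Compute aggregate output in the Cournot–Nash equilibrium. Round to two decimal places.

191.67

Nimbus's profit: π_N = (431 - Q)q_N - (140q_N). Setting ∂π_N/∂q_N = 0: 291 - 2q_N - (q_F) = 0.
Flint's profit: π_F = (431 - Q)q_F - (147q_F). Setting ∂π_F/∂q_F = 0: 284 - 2q_F - (q_N) = 0.
So q_N = (291 - q_F)/2 and q_F = (284 - q_N)/2.
Solving the pair: q_N = 298/3, q_F = 277/3.
Total output Q = 298/3 + 277/3 = 575/3.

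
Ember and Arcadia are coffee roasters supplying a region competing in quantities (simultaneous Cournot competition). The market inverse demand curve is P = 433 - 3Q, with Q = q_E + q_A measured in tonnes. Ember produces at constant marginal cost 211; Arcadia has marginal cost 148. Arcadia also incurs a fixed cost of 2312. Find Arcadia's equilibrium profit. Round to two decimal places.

Ember's profit: π_E = (433 - 3Q)q_E - (211q_E). Setting ∂π_E/∂q_E = 0: 222 - 6q_E - 3(q_A) = 0.
Arcadia's first-order condition: 285 - 6q_A - 3(q_E) = 0.
So q_E = (222 - 3q_A)/6 and q_A = (285 - 3q_E)/6.
Substituting one into the other gives q_E = 53/3 and q_A = 116/3.
Price P = 433 - 3·(169/3) = 264.
Arcadia's profit: (264 - 148)·(116/3) - 2312 = 2173.3333.

2173.33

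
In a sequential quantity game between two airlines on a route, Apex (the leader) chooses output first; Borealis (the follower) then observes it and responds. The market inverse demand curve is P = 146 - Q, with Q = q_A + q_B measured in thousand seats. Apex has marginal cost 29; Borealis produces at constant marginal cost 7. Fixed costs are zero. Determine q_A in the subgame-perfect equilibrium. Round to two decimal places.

Solve by backward induction. Given q_A, the follower Borealis maximises π_B = (146 - q_A - q_B)q_B - 7q_B.
∂π_B/∂q_B = 139 - q_A - 2q_B = 0 gives the reaction function q_B = (139 - q_A)/2.
Apex substitutes q_B(q_A) into its own profit: π_A = q_A(146 - q_A - (139 - q_A)/2) - 29q_A = (153/2 - (1/2)q_A)q_A - 29q_A.
Maximising: ∂π_A/∂q_A = 95/2 - q_A = 0, giving q_A = 95/2.
Then q_B = (139 - 95/2)/2 = 183/4.

47.50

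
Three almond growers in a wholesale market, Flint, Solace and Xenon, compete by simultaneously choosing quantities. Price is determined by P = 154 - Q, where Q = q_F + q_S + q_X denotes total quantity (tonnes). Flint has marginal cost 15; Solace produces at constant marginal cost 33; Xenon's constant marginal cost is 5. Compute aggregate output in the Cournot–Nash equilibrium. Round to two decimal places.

Flint's profit: π_F = (154 - Q)q_F - (15q_F). Setting ∂π_F/∂q_F = 0: 139 - 2q_F - (q_S + q_X) = 0.
Solace's first-order condition: 121 - 2q_S - (q_F + q_X) = 0.
Xenon's first-order condition: 149 - 2q_X - (q_F + q_S) = 0.
Adding the 3 first-order conditions: 409 − 4Q = 0, so Q = 409/4.
Back-substituting: q_F = (139 − 409/4) = 147/4, q_S = (121 − 409/4) = 75/4, q_X = (149 − 409/4) = 187/4.
Total output Q = 147/4 + 75/4 + 187/4 = 409/4.

102.25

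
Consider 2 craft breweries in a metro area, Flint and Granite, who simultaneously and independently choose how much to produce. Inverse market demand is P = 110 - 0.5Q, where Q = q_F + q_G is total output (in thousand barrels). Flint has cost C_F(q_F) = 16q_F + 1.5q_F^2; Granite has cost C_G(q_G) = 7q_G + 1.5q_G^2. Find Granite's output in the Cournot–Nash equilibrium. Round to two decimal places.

23.17

Flint's profit: π_F = (110 - 0.5Q)q_F - (16q_F + (3/2)q_F²). Setting ∂π_F/∂q_F = 0: 94 - 4q_F - (1/2)(q_G) = 0.
Granite's first-order condition: 103 - 4q_G - (1/2)(q_F) = 0.
Rearranging gives the reaction functions q_F = (94 - (1/2)q_G)/4 and q_G = (103 - (1/2)q_F)/4.
Solving the pair: q_F = 1298/63, q_G = 1460/63.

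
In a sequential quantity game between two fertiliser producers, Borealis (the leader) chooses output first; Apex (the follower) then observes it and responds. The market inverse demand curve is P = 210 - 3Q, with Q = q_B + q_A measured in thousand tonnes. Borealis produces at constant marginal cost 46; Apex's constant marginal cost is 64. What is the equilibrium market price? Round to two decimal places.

91.50

Solve by backward induction. Given q_B, the follower Apex maximises π_A = (210 - 3q_B - 3q_A)q_A - 64q_A.
Setting the follower's marginal profit to zero, 146 - 3q_B - 6q_A = 0, i.e. q_A = (146 - 3q_B)/6.
Borealis substitutes q_A(q_B) into its own profit: π_B = q_B(210 - 3q_B - (146 - 3q_B)/2) - 46q_B = (137 - (3/2)q_B)q_B - 46q_B.
Maximising: ∂π_B/∂q_B = 91 - 3q_B = 0, giving q_B = 91/3.
Then q_A = (146 - 3·(91/3))/6 = 55/6.
Total output Q = 79/2, so price P = 210 - 3·(79/2) = 183/2.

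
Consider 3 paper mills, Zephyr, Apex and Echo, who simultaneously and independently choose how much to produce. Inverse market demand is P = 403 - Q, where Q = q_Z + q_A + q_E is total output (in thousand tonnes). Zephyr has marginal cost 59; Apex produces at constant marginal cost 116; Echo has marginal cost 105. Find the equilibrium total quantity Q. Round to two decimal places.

232.25

Zephyr's profit: π_Z = (403 - Q)q_Z - (59q_Z). Setting ∂π_Z/∂q_Z = 0: 344 - 2q_Z - (q_A + q_E) = 0.
Apex's first-order condition: 287 - 2q_A - (q_Z + q_E) = 0.
Echo's first-order condition: 298 - 2q_E - (q_Z + q_A) = 0.
Adding the 3 conditions: 929 − 2Q − 2Q = 0, i.e. Q = 929/4.
Back-substituting: q_Z = (344 − 929/4) = 447/4, q_A = (287 − 929/4) = 219/4, q_E = (298 − 929/4) = 263/4.
Total output Q = 447/4 + 219/4 + 263/4 = 929/4.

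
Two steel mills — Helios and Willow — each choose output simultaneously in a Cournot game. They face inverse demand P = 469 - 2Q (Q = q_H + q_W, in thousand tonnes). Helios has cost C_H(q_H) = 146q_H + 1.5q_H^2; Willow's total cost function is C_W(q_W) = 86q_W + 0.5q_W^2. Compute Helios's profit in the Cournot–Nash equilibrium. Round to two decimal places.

2625.19

Helios's profit: π_H = (469 - 2Q)q_H - (146q_H + (3/2)q_H²). Setting ∂π_H/∂q_H = 0: 323 - 7q_H - 2(q_W) = 0.
Willow's profit: π_W = (469 - 2Q)q_W - (86q_W + (1/2)q_W²). Setting ∂π_W/∂q_W = 0: 383 - 5q_W - 2(q_H) = 0.
Best responses: q_H = (323 - 2q_W)/7, q_W = (383 - 2q_H)/5.
Substituting one into the other gives q_H = 849/31 and q_W = 65.6452.
Price P = 469 - 2·93.0323 = 282.9355.
Helios's profit: 282.9355·(849/31) - 146·(849/31) - (3/2)(849/31)² = 2625.1857.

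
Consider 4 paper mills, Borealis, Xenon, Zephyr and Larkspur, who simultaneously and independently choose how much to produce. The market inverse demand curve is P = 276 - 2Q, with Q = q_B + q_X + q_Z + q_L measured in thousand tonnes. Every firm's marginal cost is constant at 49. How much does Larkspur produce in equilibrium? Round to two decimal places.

22.70

Each firm earns π_i = (276 - 2Q)q_i - 49q_i.
Setting ∂π_i/∂q_i = 0 with rivals' quantities fixed: 227 - 4q_i - 2·Σ_{j≠i} q_j = 0.
By symmetry each firm produces the same amount; substituting Σ_{j≠i} q_j = 3q_i yields q_i = 227/10.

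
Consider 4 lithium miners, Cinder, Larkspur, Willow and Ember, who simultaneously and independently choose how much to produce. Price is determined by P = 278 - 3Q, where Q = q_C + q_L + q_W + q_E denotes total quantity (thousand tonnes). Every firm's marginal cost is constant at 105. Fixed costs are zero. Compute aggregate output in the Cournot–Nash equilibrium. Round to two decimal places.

Each firm earns π_i = (278 - 3Q)q_i - 105q_i.
First-order condition (treating rivals' output as given): 173 - 6q_i - 3·Σ_{j≠i} q_j = 0.
With identical firms every q_j equals q_i, so Σ_{j≠i} q_j = 3q_i and 173 = 15q_i, giving q_i = 173/15.
Total output Q = 173/15 + 173/15 + 173/15 + 173/15 = 692/15.

46.13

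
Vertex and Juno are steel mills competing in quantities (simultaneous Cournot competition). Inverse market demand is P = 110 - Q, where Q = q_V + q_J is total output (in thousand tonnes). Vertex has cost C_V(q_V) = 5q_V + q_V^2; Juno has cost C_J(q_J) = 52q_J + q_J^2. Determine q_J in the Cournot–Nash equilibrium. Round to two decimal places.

8.47

Vertex's profit: π_V = (110 - Q)q_V - (5q_V + q_V²). Setting ∂π_V/∂q_V = 0: 105 - 4q_V - (q_J) = 0.
Juno's first-order condition: 58 - 4q_J - (q_V) = 0.
Rearranging gives the reaction functions q_V = (105 - q_J)/4 and q_J = (58 - q_V)/4.
Substituting one into the other gives q_V = 362/15 and q_J = 127/15.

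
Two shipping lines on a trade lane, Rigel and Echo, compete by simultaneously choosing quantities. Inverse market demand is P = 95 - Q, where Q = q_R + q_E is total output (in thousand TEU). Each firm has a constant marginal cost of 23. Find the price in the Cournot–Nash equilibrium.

Each firm earns π_i = (95 - Q)q_i - 23q_i.
First-order condition (treating rivals' output as given): 72 - 2q_i - q_j = 0.
With identical firms every q_j equals q_i, so q_j = q_i and 72 = 3q_i, giving q_i = 24.
Total output Q = 48, so price P = 95 - 48 = 47.

47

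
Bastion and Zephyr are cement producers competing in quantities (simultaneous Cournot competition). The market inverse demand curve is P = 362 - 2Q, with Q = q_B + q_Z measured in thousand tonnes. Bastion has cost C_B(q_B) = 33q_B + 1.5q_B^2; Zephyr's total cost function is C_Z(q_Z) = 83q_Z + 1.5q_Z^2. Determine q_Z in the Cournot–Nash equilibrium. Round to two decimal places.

Bastion's profit: π_B = (362 - 2Q)q_B - (33q_B + (3/2)q_B²). Setting ∂π_B/∂q_B = 0: 329 - 7q_B - 2(q_Z) = 0.
Zephyr's profit: π_Z = (362 - 2Q)q_Z - (83q_Z + (3/2)q_Z²). Setting ∂π_Z/∂q_Z = 0: 279 - 7q_Z - 2(q_B) = 0.
Best responses: q_B = (329 - 2q_Z)/7, q_Z = (279 - 2q_B)/7.
Solving the pair: q_B = 349/9, q_Z = 259/9.

28.78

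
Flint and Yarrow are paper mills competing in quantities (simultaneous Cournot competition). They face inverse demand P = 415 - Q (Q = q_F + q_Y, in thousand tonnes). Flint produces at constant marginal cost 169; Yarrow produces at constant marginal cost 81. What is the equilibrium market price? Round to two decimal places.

Flint's profit: π_F = (415 - Q)q_F - (169q_F). Setting ∂π_F/∂q_F = 0: 246 - 2q_F - (q_Y) = 0.
Yarrow's first-order condition: 334 - 2q_Y - (q_F) = 0.
So q_F = (246 - q_Y)/2 and q_Y = (334 - q_F)/2.
Substituting one into the other gives q_F = 158/3 and q_Y = 422/3.
Total output Q = 580/3, so price P = 415 - 580/3 = 665/3.

221.67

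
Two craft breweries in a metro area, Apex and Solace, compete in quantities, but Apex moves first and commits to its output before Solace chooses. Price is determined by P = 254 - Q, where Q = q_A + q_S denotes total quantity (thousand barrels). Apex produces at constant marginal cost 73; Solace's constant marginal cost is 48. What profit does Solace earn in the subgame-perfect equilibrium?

Solve by backward induction. Given q_A, the follower Solace maximises π_S = (254 - q_A - q_S)q_S - 48q_S.
Follower FOC: 206 - q_A - 2q_S = 0, so q_S(q_A) = (206 - q_A)/2.
The leader anticipates this reaction. Substituting into P = 254 - Q gives P = 151 - (1/2)q_A, so π_A = (151 - (1/2)q_A)q_A - 73q_A.
The leader's first-order condition 78 - q_A = 0 yields q_A = 78.
Then q_S = (206 - 78)/2 = 64.
Price P = 254 - 142 = 112.
Solace's profit: (112 - 48)·64 = 4096.

4096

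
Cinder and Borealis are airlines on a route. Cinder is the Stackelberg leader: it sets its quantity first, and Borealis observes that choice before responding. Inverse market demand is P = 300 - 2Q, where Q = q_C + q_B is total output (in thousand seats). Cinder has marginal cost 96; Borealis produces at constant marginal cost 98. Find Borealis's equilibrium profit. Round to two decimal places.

1225.13

Solve by backward induction. Given q_C, the follower Borealis maximises π_B = (300 - 2q_C - 2q_B)q_B - 98q_B.
Follower FOC: 202 - 2q_C - 4q_B = 0, so q_B(q_C) = (202 - 2q_C)/4.
The leader anticipates this reaction. Substituting into P = 300 - 2Q gives P = 199 - q_C, so π_C = (199 - q_C)q_C - 96q_C.
Maximising: ∂π_C/∂q_C = 103 - 2q_C = 0, giving q_C = 103/2.
Then q_B = (202 - 2·(103/2))/4 = 99/4.
Price P = 300 - 2·(305/4) = 295/2.
Borealis's profit: (295/2 - 98)·(99/4) = 1225.1250.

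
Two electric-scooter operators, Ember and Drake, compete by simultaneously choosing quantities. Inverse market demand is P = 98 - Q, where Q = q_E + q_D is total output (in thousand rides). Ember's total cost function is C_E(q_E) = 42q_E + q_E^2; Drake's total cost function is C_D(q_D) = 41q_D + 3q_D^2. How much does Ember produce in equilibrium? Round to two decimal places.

Ember's profit: π_E = (98 - Q)q_E - (42q_E + q_E²). Setting ∂π_E/∂q_E = 0: 56 - 4q_E - (q_D) = 0.
Drake's profit: π_D = (98 - Q)q_D - (41q_D + 3q_D²). Setting ∂π_D/∂q_D = 0: 57 - 8q_D - (q_E) = 0.
Rearranging gives the reaction functions q_E = (56 - q_D)/4 and q_D = (57 - q_E)/8.
Solving the pair: q_E = 391/31, q_D = 172/31.

12.61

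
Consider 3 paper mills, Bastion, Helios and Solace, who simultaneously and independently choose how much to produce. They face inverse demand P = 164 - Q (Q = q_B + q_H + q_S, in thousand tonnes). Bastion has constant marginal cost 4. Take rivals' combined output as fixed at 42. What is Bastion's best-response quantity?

With rivals' combined output fixed at 42, Bastion's profit is π_B = (164 - 42 - q_B)q_B - (4q_B) = (122 - q_B)q_B - (4q_B).
∂π_B/∂q_B = 118 - 2q_B = 0, so q_B = 59.

59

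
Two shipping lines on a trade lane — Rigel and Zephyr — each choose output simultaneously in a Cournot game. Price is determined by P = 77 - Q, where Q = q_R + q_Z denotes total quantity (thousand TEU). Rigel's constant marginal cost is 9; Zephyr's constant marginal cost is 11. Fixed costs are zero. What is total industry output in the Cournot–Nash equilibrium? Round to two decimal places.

Rigel's profit: π_R = (77 - Q)q_R - (9q_R). Setting ∂π_R/∂q_R = 0: 68 - 2q_R - (q_Z) = 0.
Zephyr's profit: π_Z = (77 - Q)q_Z - (11q_Z). Setting ∂π_Z/∂q_Z = 0: 66 - 2q_Z - (q_R) = 0.
Best responses: q_R = (68 - q_Z)/2, q_Z = (66 - q_R)/2.
Solving the pair: q_R = 70/3, q_Z = 64/3.
Total output Q = 70/3 + 64/3 = 134/3.

44.67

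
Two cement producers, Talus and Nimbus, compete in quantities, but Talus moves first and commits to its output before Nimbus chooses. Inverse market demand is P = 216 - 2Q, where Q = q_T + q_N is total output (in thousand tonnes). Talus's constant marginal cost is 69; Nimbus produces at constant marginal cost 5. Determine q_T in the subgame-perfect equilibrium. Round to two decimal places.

20.75

The follower Nimbus best-responds to any q_T: π_N = (216 - 2Q)q_N - 5q_N.
∂π_N/∂q_N = 211 - 2q_T - 4q_N = 0 gives the reaction function q_N = (211 - 2q_T)/4.
Talus substitutes q_N(q_T) into its own profit: π_T = q_T(216 - 2q_T - (211 - 2q_T)/2) - 69q_T = (221/2 - q_T)q_T - 69q_T.
Maximising: ∂π_T/∂q_T = 83/2 - 2q_T = 0, giving q_T = 83/4.
Then q_N = (211 - 2·(83/4))/4 = 339/8.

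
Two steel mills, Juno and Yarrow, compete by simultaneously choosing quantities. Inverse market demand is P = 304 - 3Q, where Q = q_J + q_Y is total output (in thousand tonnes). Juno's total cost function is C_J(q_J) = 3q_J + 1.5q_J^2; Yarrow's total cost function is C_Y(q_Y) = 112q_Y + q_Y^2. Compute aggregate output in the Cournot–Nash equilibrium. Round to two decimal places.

Juno's profit: π_J = (304 - 3Q)q_J - (3q_J + (3/2)q_J²). Setting ∂π_J/∂q_J = 0: 301 - 9q_J - 3(q_Y) = 0.
Yarrow's profit: π_Y = (304 - 3Q)q_Y - (112q_Y + q_Y²). Setting ∂π_Y/∂q_Y = 0: 192 - 8q_Y - 3(q_J) = 0.
So q_J = (301 - 3q_Y)/9 and q_Y = (192 - 3q_J)/8.
Substituting one into the other gives q_J = 1832/63 and q_Y = 275/21.
Total output Q = 1832/63 + 275/21 = 42.1746.

42.17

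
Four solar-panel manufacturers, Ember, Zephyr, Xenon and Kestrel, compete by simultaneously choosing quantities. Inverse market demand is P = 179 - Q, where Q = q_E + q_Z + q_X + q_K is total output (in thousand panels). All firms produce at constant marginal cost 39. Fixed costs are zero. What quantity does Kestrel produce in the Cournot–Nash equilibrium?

A representative firm's profit is π_i = q_i(179 - Q) - 39q_i.
First-order condition (treating rivals' output as given): 140 - 2q_i - Σ_{j≠i} q_j = 0.
By symmetry each firm produces the same amount; substituting Σ_{j≠i} q_j = 3q_i yields q_i = 140/5 = 28.

28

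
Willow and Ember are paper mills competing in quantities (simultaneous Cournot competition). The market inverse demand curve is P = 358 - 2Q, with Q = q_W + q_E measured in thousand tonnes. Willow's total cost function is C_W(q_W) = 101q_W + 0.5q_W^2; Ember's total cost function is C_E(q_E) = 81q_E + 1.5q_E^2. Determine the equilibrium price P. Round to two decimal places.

221.48

Willow's profit: π_W = (358 - 2Q)q_W - (101q_W + (1/2)q_W²). Setting ∂π_W/∂q_W = 0: 257 - 5q_W - 2(q_E) = 0.
Ember's profit: π_E = (358 - 2Q)q_E - (81q_E + (3/2)q_E²). Setting ∂π_E/∂q_E = 0: 277 - 7q_E - 2(q_W) = 0.
So q_W = (257 - 2q_E)/5 and q_E = (277 - 2q_W)/7.
Solving the pair: q_W = 1245/31, q_E = 871/31.
Total output Q = 68.2581, so price P = 358 - 2·68.2581 = 221.4839.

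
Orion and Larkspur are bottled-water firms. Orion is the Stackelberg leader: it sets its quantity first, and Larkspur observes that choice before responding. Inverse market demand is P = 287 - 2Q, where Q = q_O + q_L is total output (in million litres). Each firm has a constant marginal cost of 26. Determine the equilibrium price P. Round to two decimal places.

91.25

The follower Larkspur best-responds to any q_O: π_L = (287 - 2Q)q_L - 26q_L.
Follower FOC: 261 - 2q_O - 4q_L = 0, so q_L(q_O) = (261 - 2q_O)/4.
The leader anticipates this reaction. Substituting into P = 287 - 2Q gives P = 313/2 - q_O, so π_O = (313/2 - q_O)q_O - 26q_O.
Leader FOC: 261/2 - 2q_O = 0, so q_O = 261/4.
Then q_L = (261 - 2·(261/4))/4 = 261/8.
Total output Q = 783/8, so price P = 287 - 2·(783/8) = 365/4.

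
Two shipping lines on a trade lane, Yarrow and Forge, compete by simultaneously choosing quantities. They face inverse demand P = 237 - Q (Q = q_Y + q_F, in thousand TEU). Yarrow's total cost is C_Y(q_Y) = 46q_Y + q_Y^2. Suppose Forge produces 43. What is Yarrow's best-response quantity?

With the rival's output fixed at 43, Yarrow's profit is π_Y = (237 - 43 - q_Y)q_Y - (46q_Y + q_Y²) = (194 - q_Y)q_Y - (46q_Y + q_Y²).
∂π_Y/∂q_Y = 148 - 4q_Y = 0, so q_Y = 37.

37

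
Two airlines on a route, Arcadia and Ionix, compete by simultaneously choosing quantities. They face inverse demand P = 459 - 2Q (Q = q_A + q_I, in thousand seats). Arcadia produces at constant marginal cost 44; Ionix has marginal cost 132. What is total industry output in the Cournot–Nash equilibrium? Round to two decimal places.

Arcadia's profit: π_A = (459 - 2Q)q_A - (44q_A). Setting ∂π_A/∂q_A = 0: 415 - 4q_A - 2(q_I) = 0.
Ionix's profit: π_I = (459 - 2Q)q_I - (132q_I). Setting ∂π_I/∂q_I = 0: 327 - 4q_I - 2(q_A) = 0.
Rearranging gives the reaction functions q_A = (415 - 2q_I)/4 and q_I = (327 - 2q_A)/4.
Solving the pair: q_A = 503/6, q_I = 239/6.
Total output Q = 503/6 + 239/6 = 371/3.

123.67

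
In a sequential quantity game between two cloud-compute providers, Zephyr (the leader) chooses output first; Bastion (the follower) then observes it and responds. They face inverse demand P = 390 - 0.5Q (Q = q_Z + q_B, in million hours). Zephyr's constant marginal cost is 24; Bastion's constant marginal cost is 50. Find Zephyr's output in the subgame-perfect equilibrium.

392

Solve by backward induction. Given q_Z, the follower Bastion maximises π_B = (390 - (1/2)q_Z - (1/2)q_B)q_B - 50q_B.
Setting the follower's marginal profit to zero, 340 - (1/2)q_Z - q_B = 0, i.e. q_B = (340 - (1/2)q_Z).
The leader anticipates this reaction. Substituting into P = 390 - 0.5Q gives P = 220 - (1/4)q_Z, so π_Z = (220 - (1/4)q_Z)q_Z - 24q_Z.
Maximising: ∂π_Z/∂q_Z = 196 - (1/2)q_Z = 0, giving q_Z = 392.
Then q_B = (340 - (1/2)·392) = 144.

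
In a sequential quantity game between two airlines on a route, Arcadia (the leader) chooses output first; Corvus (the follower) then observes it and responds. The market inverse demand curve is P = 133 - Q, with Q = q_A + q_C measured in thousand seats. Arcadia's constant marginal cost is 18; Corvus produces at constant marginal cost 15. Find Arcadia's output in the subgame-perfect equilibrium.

56

Solve by backward induction. Given q_A, the follower Corvus maximises π_C = (133 - q_A - q_C)q_C - 15q_C.
Setting the follower's marginal profit to zero, 118 - q_A - 2q_C = 0, i.e. q_C = (118 - q_A)/2.
Arcadia substitutes q_C(q_A) into its own profit: π_A = q_A(133 - q_A - (118 - q_A)/2) - 18q_A = (74 - (1/2)q_A)q_A - 18q_A.
The leader's first-order condition 56 - q_A = 0 yields q_A = 56.
Then q_C = (118 - 56)/2 = 31.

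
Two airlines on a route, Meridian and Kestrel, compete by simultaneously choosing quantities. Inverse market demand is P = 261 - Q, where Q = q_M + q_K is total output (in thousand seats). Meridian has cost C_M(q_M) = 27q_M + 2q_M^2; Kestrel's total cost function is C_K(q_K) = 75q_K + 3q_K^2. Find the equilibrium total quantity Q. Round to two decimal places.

Meridian's profit: π_M = (261 - Q)q_M - (27q_M + 2q_M²). Setting ∂π_M/∂q_M = 0: 234 - 6q_M - (q_K) = 0.
Kestrel's profit: π_K = (261 - Q)q_K - (75q_K + 3q_K²). Setting ∂π_K/∂q_K = 0: 186 - 8q_K - (q_M) = 0.
Best responses: q_M = (234 - q_K)/6, q_K = (186 - q_M)/8.
Substituting one into the other gives q_M = 1686/47 and q_K = 882/47.
Total output Q = 1686/47 + 882/47 = 54.6383.

54.64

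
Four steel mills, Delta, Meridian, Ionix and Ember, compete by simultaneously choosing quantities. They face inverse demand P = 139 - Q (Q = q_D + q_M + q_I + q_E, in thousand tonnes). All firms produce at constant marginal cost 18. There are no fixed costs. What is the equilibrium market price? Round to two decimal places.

42.20

Each firm earns π_i = (139 - Q)q_i - 18q_i.
First-order condition (treating rivals' output as given): 121 - 2q_i - Σ_{j≠i} q_j = 0.
By symmetry each firm produces the same amount; substituting Σ_{j≠i} q_j = 3q_i yields q_i = 121/5.
Total output Q = 484/5, so price P = 139 - 484/5 = 211/5.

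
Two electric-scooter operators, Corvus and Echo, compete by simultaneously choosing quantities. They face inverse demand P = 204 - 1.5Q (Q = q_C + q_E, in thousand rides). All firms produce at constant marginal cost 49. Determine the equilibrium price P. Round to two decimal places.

Each firm earns π_i = (204 - 1.5Q)q_i - 49q_i.
Setting ∂π_i/∂q_i = 0 with rivals' quantities fixed: 155 - 3q_i - (3/2)q_j = 0.
With identical firms every q_j equals q_i, so q_j = q_i and 155 = (9/2)q_i, giving q_i = 310/9.
Total output Q = 620/9, so price P = 204 - (3/2)·(620/9) = 302/3.

100.67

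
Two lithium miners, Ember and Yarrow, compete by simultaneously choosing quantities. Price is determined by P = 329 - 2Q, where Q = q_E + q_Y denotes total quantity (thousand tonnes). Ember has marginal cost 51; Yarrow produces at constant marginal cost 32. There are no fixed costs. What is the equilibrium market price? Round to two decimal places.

Ember's profit: π_E = (329 - 2Q)q_E - (51q_E). Setting ∂π_E/∂q_E = 0: 278 - 4q_E - 2(q_Y) = 0.
Yarrow's first-order condition: 297 - 4q_Y - 2(q_E) = 0.
So q_E = (278 - 2q_Y)/4 and q_Y = (297 - 2q_E)/4.
Substituting one into the other gives q_E = 259/6 and q_Y = 158/3.
Total output Q = 575/6, so price P = 329 - 2·(575/6) = 412/3.

137.33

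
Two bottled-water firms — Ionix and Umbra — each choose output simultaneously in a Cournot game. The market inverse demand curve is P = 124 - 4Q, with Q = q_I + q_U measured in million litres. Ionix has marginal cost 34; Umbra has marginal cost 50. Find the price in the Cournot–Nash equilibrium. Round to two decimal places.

69.33

Ionix's profit: π_I = (124 - 4Q)q_I - (34q_I). Setting ∂π_I/∂q_I = 0: 90 - 8q_I - 4(q_U) = 0.
Umbra's profit: π_U = (124 - 4Q)q_U - (50q_U). Setting ∂π_U/∂q_U = 0: 74 - 8q_U - 4(q_I) = 0.
Rearranging gives the reaction functions q_I = (90 - 4q_U)/8 and q_U = (74 - 4q_I)/8.
Substituting one into the other gives q_I = 53/6 and q_U = 29/6.
Total output Q = 41/3, so price P = 124 - 4·(41/3) = 208/3.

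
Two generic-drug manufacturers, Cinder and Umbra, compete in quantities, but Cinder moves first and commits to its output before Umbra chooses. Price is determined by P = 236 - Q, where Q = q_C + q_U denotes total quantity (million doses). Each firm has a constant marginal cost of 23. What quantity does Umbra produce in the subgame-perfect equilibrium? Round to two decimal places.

Solve by backward induction. Given q_C, the follower Umbra maximises π_U = (236 - q_C - q_U)q_U - 23q_U.
∂π_U/∂q_U = 213 - q_C - 2q_U = 0 gives the reaction function q_U = (213 - q_C)/2.
Cinder substitutes q_U(q_C) into its own profit: π_C = q_C(236 - q_C - (213 - q_C)/2) - 23q_C = (259/2 - (1/2)q_C)q_C - 23q_C.
The leader's first-order condition 213/2 - q_C = 0 yields q_C = 213/2.
Then q_U = (213 - 213/2)/2 = 213/4.

53.25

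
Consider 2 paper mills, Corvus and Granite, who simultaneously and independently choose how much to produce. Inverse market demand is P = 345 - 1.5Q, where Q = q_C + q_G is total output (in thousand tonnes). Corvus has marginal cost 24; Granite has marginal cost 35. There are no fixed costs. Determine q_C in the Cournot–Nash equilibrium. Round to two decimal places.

Corvus's profit: π_C = (345 - 1.5Q)q_C - (24q_C). Setting ∂π_C/∂q_C = 0: 321 - 3q_C - (3/2)(q_G) = 0.
Granite's first-order condition: 310 - 3q_G - (3/2)(q_C) = 0.
Rearranging gives the reaction functions q_C = (321 - (3/2)q_G)/3 and q_G = (310 - (3/2)q_C)/3.
Solving the pair: q_C = 664/9, q_G = 598/9.

73.78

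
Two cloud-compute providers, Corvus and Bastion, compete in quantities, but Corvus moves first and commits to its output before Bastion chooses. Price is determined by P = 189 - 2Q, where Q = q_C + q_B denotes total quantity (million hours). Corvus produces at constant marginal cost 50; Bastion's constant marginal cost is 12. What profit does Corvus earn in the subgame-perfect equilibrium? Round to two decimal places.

637.56

The follower Bastion best-responds to any q_C: π_B = (189 - 2Q)q_B - 12q_B.
∂π_B/∂q_B = 177 - 2q_C - 4q_B = 0 gives the reaction function q_B = (177 - 2q_C)/4.
The leader anticipates this reaction. Substituting into P = 189 - 2Q gives P = 201/2 - q_C, so π_C = (201/2 - q_C)q_C - 50q_C.
The leader's first-order condition 101/2 - 2q_C = 0 yields q_C = 101/4.
Then q_B = (177 - 2·(101/4))/4 = 253/8.
Price P = 189 - 2·(455/8) = 301/4.
Corvus's profit: (301/4 - 50)·(101/4) = 637.5625.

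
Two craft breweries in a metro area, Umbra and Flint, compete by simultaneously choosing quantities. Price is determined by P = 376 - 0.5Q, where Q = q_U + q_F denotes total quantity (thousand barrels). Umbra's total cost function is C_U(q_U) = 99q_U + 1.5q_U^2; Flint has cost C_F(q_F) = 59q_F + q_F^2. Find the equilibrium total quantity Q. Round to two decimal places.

153.36

Umbra's profit: π_U = (376 - 0.5Q)q_U - (99q_U + (3/2)q_U²). Setting ∂π_U/∂q_U = 0: 277 - 4q_U - (1/2)(q_F) = 0.
Flint's first-order condition: 317 - 3q_F - (1/2)(q_U) = 0.
Rearranging gives the reaction functions q_U = (277 - (1/2)q_F)/4 and q_F = (317 - (1/2)q_U)/3.
Substituting one into the other gives q_U = 57.2340 and q_F = 96.1277.
Total output Q = 57.2340 + 96.1277 = 153.3617.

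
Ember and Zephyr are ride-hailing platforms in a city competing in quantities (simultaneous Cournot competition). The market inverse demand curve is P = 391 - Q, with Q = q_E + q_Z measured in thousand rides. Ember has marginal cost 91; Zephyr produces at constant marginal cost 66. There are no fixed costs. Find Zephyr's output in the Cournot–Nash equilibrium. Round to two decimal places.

116.67

Ember's profit: π_E = (391 - Q)q_E - (91q_E). Setting ∂π_E/∂q_E = 0: 300 - 2q_E - (q_Z) = 0.
Zephyr's profit: π_Z = (391 - Q)q_Z - (66q_Z). Setting ∂π_Z/∂q_Z = 0: 325 - 2q_Z - (q_E) = 0.
Best responses: q_E = (300 - q_Z)/2, q_Z = (325 - q_E)/2.
Solving the pair: q_E = 275/3, q_Z = 350/3.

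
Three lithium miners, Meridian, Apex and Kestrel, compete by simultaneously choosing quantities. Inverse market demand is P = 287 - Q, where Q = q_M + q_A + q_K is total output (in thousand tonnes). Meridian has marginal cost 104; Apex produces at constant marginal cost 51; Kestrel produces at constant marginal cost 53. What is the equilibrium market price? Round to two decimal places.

Meridian's profit: π_M = (287 - Q)q_M - (104q_M). Setting ∂π_M/∂q_M = 0: 183 - 2q_M - (q_A + q_K) = 0.
Apex's profit: π_A = (287 - Q)q_A - (51q_A). Setting ∂π_A/∂q_A = 0: 236 - 2q_A - (q_M + q_K) = 0.
Kestrel's profit: π_K = (287 - Q)q_K - (53q_K). Setting ∂π_K/∂q_K = 0: 234 - 2q_K - (q_M + q_A) = 0.
Adding the 3 conditions: 653 − 2Q − 2Q = 0, i.e. Q = 653/4.
Back-substituting: q_M = (183 − 653/4) = 79/4, q_A = (236 − 653/4) = 291/4, q_K = (234 − 653/4) = 283/4.
Total output Q = 653/4, so price P = 287 - 653/4 = 495/4.

123.75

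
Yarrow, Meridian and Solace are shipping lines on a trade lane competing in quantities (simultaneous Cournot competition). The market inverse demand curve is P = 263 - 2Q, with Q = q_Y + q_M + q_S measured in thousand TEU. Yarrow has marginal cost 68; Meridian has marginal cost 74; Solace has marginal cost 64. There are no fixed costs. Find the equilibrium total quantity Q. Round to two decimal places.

Yarrow's profit: π_Y = (263 - 2Q)q_Y - (68q_Y). Setting ∂π_Y/∂q_Y = 0: 195 - 4q_Y - 2(q_M + q_S) = 0.
Meridian's first-order condition: 189 - 4q_M - 2(q_Y + q_S) = 0.
Solace's first-order condition: 199 - 4q_S - 2(q_Y + q_M) = 0.
Adding the 3 conditions: 583 − 4Q − 4Q = 0, i.e. Q = 583/8.
Back-substituting: q_Y = (195 − 583/4)/2 = 197/8, q_M = (189 − 583/4)/2 = 173/8, q_S = (199 − 583/4)/2 = 213/8.
Total output Q = 197/8 + 173/8 + 213/8 = 583/8.

72.88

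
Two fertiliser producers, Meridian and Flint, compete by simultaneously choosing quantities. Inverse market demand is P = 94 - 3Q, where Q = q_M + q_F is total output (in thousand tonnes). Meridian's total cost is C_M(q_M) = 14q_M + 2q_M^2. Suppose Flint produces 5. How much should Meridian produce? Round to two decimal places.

6.50

With the rival's output fixed at 5, Meridian's profit is π_M = (94 - 3·5 - 3q_M)q_M - (14q_M + 2q_M²) = (79 - 3q_M)q_M - (14q_M + 2q_M²).
∂π_M/∂q_M = 65 - 10q_M = 0, so q_M = 13/2.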